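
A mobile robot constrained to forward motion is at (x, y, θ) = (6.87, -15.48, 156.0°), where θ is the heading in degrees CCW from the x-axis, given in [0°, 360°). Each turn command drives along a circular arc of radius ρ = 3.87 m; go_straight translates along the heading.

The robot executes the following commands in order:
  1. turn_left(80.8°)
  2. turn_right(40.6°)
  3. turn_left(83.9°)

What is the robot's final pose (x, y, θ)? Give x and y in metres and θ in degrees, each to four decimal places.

set_pose: (x, y, θ) = (6.8700, -15.4800, 156.0000°), ρ = 3.87
turn_left(80.8°): centre at ρ to the left, rotate +80.8° → (2.0577, -16.8964, 236.8000°)
turn_right(40.6°): centre at ρ to the right, rotate −40.6° → (-0.1009, -18.4936, 196.2000°)
turn_left(83.9°): centre at ρ to the left, rotate +83.9° → (-2.8313, -22.8886, 280.1000°)

(-2.8313, -22.8886, 280.1000°)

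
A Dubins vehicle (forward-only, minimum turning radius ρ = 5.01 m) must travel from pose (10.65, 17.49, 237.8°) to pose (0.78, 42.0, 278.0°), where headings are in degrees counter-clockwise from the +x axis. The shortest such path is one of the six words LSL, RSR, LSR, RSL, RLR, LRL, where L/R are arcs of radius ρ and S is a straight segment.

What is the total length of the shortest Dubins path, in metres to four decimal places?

51.6113 m

Let ψ = atan2(Δy, Δx) = atan2(24.51, -9.87) = 111.9343° be the start→goal bearing.
Normalize: d = |goal − start| / ρ = 26.422661/5.01 = 5.273984, α = (θ_start − ψ) mod 360° = 125.8657° = 2.196771 rad, β = (θ_goal − ψ) mod 360° = 166.0657° = 2.898393 rad.
Common terms: sin α = 0.810392, cos α = -0.585887, sin β = 0.240809, cos β = -0.970573, cos(α−β) = 0.763796, d² = 27.814909. Work in radians in the unit-radius frame; every candidate has L = ρ·(t + p + q).
LSL: p² = 2 + d² − 2cos(α−β) + 2d(sin α − sin β) = 34.295266; p = √p² = 5.856216; φ = atan2(cos β − cos α, d + sin α − sin β) = -0.065736 rad; t = (φ − α) mod 2π = 4.020679 rad, q = (β − φ) mod 2π = 2.964129 rad → L = 5.01·(4.020679 + 5.856216 + 2.964129) = 5.01·12.841024 = 64.333528 m
RSR: p² = 2 + d² − 2cos(α−β) + 2d(sin β − sin α) = 22.279369; p = √p² = 4.720103; φ = atan2(cos α − cos β, d − sin α + sin β) = 0.081590 rad; t = (α − φ) mod 2π = 2.115181 rad, q = (φ − β) mod 2π = 3.466382 rad → L = 5.01·(2.115181 + 4.720103 + 3.466382) = 5.01·10.301666 = 51.611344 m
LSR: p² = d² − 2 + 2cos(α−β) + 2d(sin α + sin β) = 38.430540; p = √p² = 6.199237; φ = atan2(−cos α − cos β, d + sin α + sin β) − atan2(−2, p) = 0.553358 rad; t = (φ − α) mod 2π = 4.639772 rad, q = (φ − β) mod 2π = 3.938150 rad → L = 5.01·(4.639772 + 6.199237 + 3.938150) = 5.01·14.777159 = 74.033565 m
RSL: p² = d² − 2 + 2cos(α−β) − 2d(sin α + sin β) = 16.254462; p = √p² = 4.031682; φ = atan2(cos α + cos β, d − sin α − sin β) − atan2(2, p) = -0.813635 rad; t = (α − φ) mod 2π = 3.010406 rad, q = (β − φ) mod 2π = 3.712029 rad → L = 5.01·(3.010406 + 4.031682 + 3.712029) = 5.01·10.754117 = 53.878128 m
RLR: c = (6 − d² + 2cos(α−β) + 2d(sin α − sin β))/8 = -1.784921, |c| > 1 → infeasible
LRL: c = (6 − d² + 2cos(α−β) − 2d(sin α − sin β))/8 = -3.286908, |c| > 1 → infeasible
Shortest: RSR with L = 51.611344 m ≈ 51.6113 m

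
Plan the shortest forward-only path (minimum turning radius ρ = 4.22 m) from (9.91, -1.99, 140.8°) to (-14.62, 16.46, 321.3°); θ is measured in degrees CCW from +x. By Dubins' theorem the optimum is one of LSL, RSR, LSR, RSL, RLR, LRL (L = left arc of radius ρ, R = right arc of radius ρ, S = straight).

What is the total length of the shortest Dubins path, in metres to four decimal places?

44.8603 m

Let ψ = atan2(Δy, Δx) = atan2(18.45, -24.53) = 143.0517° be the start→goal bearing.
Normalize: d = |goal − start| / ρ = 30.694029/4.22 = 7.273467, α = (θ_start − ψ) mod 360° = 357.7483° = 6.243886 rad, β = (θ_goal − ψ) mod 360° = 178.2483° = 3.111020 rad.
Common terms: sin α = -0.039289, cos α = 0.999228, sin β = 0.030568, cos β = -0.999533, cos(α−β) = -0.999962, d² = 52.903315. Work in radians in the unit-radius frame; every candidate has L = ρ·(t + p + q).
LSL: p² = 2 + d² − 2cos(α−β) + 2d(sin α − sin β) = 55.887024; p = √p² = 7.475762; φ = atan2(cos β − cos α, d + sin α − sin β) = -0.270658 rad; t = (φ − α) mod 2π = 6.051827 rad, q = (β − φ) mod 2π = 3.381678 rad → L = 4.22·(6.051827 + 7.475762 + 3.381678) = 4.22·16.909267 = 71.357107 m
RSR: p² = 2 + d² − 2cos(α−β) + 2d(sin β − sin α) = 57.919454; p = √p² = 7.610483; φ = atan2(cos α − cos β, d − sin α + sin β) = 0.265750 rad; t = (α − φ) mod 2π = 5.978136 rad, q = (φ − β) mod 2π = 3.437915 rad → L = 4.22·(5.978136 + 7.610483 + 3.437915) = 4.22·17.026535 = 71.851976 m
LSR: p² = d² − 2 + 2cos(α−β) + 2d(sin α + sin β) = 48.776523; p = √p² = 6.984019; φ = atan2(−cos α − cos β, d + sin α + sin β) − atan2(−2, p) = 0.278946 rad; t = (φ − α) mod 2π = 0.318246 rad, q = (φ − β) mod 2π = 3.451112 rad → L = 4.22·(0.318246 + 6.984019 + 3.451112) = 4.22·10.753376 = 45.379248 m
RSL: p² = d² − 2 + 2cos(α−β) − 2d(sin α + sin β) = 49.030260; p = √p² = 7.002161; φ = atan2(cos α + cos β, d − sin α − sin β) − atan2(2, p) = -0.278260 rad; t = (α − φ) mod 2π = 0.238960 rad, q = (β − φ) mod 2π = 3.389280 rad → L = 4.22·(0.238960 + 7.002161 + 3.389280) = 4.22·10.630401 = 44.860293 m
RLR: c = (6 − d² + 2cos(α−β) + 2d(sin α − sin β))/8 = -6.239932, |c| > 1 → infeasible
LRL: c = (6 − d² + 2cos(α−β) − 2d(sin α − sin β))/8 = -5.985878, |c| > 1 → infeasible
Shortest: RSL with L = 44.860293 m ≈ 44.8603 m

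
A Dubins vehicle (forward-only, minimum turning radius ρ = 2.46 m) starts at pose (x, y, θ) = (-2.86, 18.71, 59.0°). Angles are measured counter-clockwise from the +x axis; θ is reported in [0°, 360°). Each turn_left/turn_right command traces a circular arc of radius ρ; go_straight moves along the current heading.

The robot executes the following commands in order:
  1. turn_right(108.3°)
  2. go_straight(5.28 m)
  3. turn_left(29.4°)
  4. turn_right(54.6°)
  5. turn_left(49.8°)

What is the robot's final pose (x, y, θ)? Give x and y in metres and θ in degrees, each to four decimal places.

(8.4602, 11.1020, 335.3000°)

set_pose: (x, y, θ) = (-2.8600, 18.7100, 59.0000°), ρ = 2.46
turn_right(108.3°): centre at ρ to the right, rotate −108.3° → (1.1136, 19.0472, -49.3000° ≡ 310.7000°)
go_straight(5.28): x += 5.28·cos θ, y += 5.28·sin θ → (4.5567, 15.0442, 310.7000°)
turn_left(29.4°): centre at ρ to the left, rotate +29.4° → (5.5844, 14.3353, 340.1000°)
turn_right(54.6°): centre at ρ to the right, rotate −54.6° → (7.1176, 12.6796, 285.5000°)
turn_left(49.8°): centre at ρ to the left, rotate +49.8° → (8.4602, 11.1020, 335.3000°)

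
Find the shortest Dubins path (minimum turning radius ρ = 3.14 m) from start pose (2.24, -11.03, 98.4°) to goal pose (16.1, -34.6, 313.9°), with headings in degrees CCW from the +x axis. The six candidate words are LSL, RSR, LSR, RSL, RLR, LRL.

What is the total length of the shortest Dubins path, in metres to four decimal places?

Let ψ = atan2(Δy, Δx) = atan2(-23.57, 13.86) = -59.5430° be the start→goal bearing.
Normalize: d = |goal − start| / ρ = 27.343089/3.14 = 8.707990, α = (θ_start − ψ) mod 360° = 157.9430° = 2.756625 rad, β = (θ_goal − ψ) mod 360° = 13.4430° = 0.234624 rad.
Common terms: sin α = 0.375530, cos α = -0.926810, sin β = 0.232477, cos β = 0.972602, cos(α−β) = -0.814116, d² = 75.829090. Work in radians in the unit-radius frame; every candidate has L = ρ·(t + p + q).
LSL: p² = 2 + d² − 2cos(α−β) + 2d(sin α − sin β) = 81.948719; p = √p² = 9.052553; φ = atan2(cos β − cos α, d + sin α − sin β) = 0.211391 rad; t = (φ − α) mod 2π = 3.737952 rad, q = (β − φ) mod 2π = 0.023232 rad → L = 3.14·(3.737952 + 9.052553 + 0.023232) = 3.14·12.813738 = 40.235137 m
RSR: p² = 2 + d² − 2cos(α−β) + 2d(sin β − sin α) = 76.965923; p = √p² = 8.773022; φ = atan2(cos α − cos β, d − sin α + sin β) = -0.218234 rad; t = (α − φ) mod 2π = 2.974859 rad, q = (φ − β) mod 2π = 5.830327 rad → L = 3.14·(2.974859 + 8.773022 + 5.830327) = 3.14·17.578209 = 55.195575 m
LSR: p² = d² − 2 + 2cos(α−β) + 2d(sin α + sin β) = 82.789891; p = √p² = 9.098895; φ = atan2(−cos α − cos β, d + sin α + sin β) − atan2(−2, p) = 0.211451 rad; t = (φ − α) mod 2π = 3.738012 rad, q = (φ − β) mod 2π = 6.260012 rad → L = 3.14·(3.738012 + 9.098895 + 6.260012) = 3.14·19.096919 = 59.964325 m
RSL: p² = d² − 2 + 2cos(α−β) − 2d(sin α + sin β) = 61.611827; p = √p² = 7.849320; φ = atan2(cos α + cos β, d − sin α − sin β) − atan2(2, p) = -0.243837 rad; t = (α − φ) mod 2π = 3.000462 rad, q = (β − φ) mod 2π = 0.478461 rad → L = 3.14·(3.000462 + 7.849320 + 0.478461) = 3.14·11.328243 = 35.570683 m
RLR: c = (6 − d² + 2cos(α−β) + 2d(sin α − sin β))/8 = -8.620740, |c| > 1 → infeasible
LRL: c = (6 − d² + 2cos(α−β) − 2d(sin α − sin β))/8 = -9.243590, |c| > 1 → infeasible
Shortest: RSL with L = 35.570683 m ≈ 35.5707 m

35.5707 m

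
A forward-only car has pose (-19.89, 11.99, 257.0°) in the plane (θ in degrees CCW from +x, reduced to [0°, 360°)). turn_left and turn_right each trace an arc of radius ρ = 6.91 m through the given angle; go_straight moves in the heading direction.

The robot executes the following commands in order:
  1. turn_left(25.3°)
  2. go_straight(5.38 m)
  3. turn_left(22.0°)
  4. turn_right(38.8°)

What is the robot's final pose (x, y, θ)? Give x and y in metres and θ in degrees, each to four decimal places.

set_pose: (x, y, θ) = (-19.8900, 11.9900, 257.0000°), ρ = 6.91
turn_left(25.3°): centre at ρ to the left, rotate +25.3° → (-19.9085, 8.9635, 282.3000°)
go_straight(5.38): x += 5.38·cos θ, y += 5.38·sin θ → (-18.7624, 3.7070, 282.3000°)
turn_left(22.0°): centre at ρ to the left, rotate +22.0° → (-17.7193, 1.2851, 304.3000°)
turn_right(38.8°): centre at ρ to the right, rotate −38.8° → (-16.5390, -3.1510, 265.5000°)

(-16.5390, -3.1510, 265.5000°)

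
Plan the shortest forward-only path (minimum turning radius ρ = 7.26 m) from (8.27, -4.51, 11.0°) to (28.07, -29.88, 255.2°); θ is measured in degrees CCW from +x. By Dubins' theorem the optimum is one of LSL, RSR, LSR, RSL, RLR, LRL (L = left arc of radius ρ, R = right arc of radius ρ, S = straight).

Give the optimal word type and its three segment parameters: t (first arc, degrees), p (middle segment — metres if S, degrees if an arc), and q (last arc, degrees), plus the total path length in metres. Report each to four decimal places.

RSR: t = 66.1881°, p = 19.9613 m, q = 49.6119°, L = 34.6344 m

Let ψ = atan2(Δy, Δx) = atan2(-25.37, 19.80) = -52.0298° be the start→goal bearing.
Normalize: d = |goal − start| / ρ = 32.181934/7.26 = 4.432773, α = (θ_start − ψ) mod 360° = 63.0298° = 1.100077 rad, β = (θ_goal − ψ) mod 360° = 307.2298° = 5.362171 rad.
Common terms: sin α = 0.891242, cos α = 0.453528, sin β = -0.796216, cos β = 0.605013, cos(α−β) = -0.435231, d² = 19.649479. Work in radians in the unit-radius frame; every candidate has L = ρ·(t + p + q).
LSL: p² = 2 + d² − 2cos(α−β) + 2d(sin α − sin β) = 37.480179; p = √p² = 6.122106; φ = atan2(cos β − cos α, d + sin α − sin β) = 0.024747 rad; t = (φ − α) mod 2π = 5.207855 rad, q = (β − φ) mod 2π = 5.337424 rad → L = 7.26·(5.207855 + 6.122106 + 5.337424) = 7.26·16.667385 = 121.005216 m
RSR: p² = 2 + d² − 2cos(α−β) + 2d(sin β − sin α) = 7.559704; p = √p² = 2.749492; φ = atan2(cos α − cos β, d − sin α + sin β) = -0.055124 rad; t = (α − φ) mod 2π = 1.155201 rad, q = (φ − β) mod 2π = 0.865891 rad → L = 7.26·(1.155201 + 2.749492 + 0.865891) = 7.26·4.770583 = 34.634432 m
LSR: p² = d² − 2 + 2cos(α−β) + 2d(sin α + sin β) = 17.621479; p = √p² = 4.197795; φ = atan2(−cos α − cos β, d + sin α + sin β) − atan2(−2, p) = 0.214961 rad; t = (φ − α) mod 2π = 5.398069 rad, q = (φ − β) mod 2π = 1.135975 rad → L = 7.26·(5.398069 + 4.197795 + 1.135975) = 7.26·10.731839 = 77.913154 m
RSL: p² = d² − 2 + 2cos(α−β) − 2d(sin α + sin β) = 15.936555; p = √p² = 3.992061; φ = atan2(cos α + cos β, d − sin α − sin β) − atan2(2, p) = -0.225091 rad; t = (α − φ) mod 2π = 1.325168 rad, q = (β − φ) mod 2π = 5.587262 rad → L = 7.26·(1.325168 + 3.992061 + 5.587262) = 7.26·10.904491 = 79.166603 m
RLR: c = (6 − d² + 2cos(α−β) + 2d(sin α − sin β))/8 = 0.055037; p = 2π − arccos c = 4.767454 rad; φ = atan2(cos α − cos β, d − sin α + sin β) = -0.055124 rad; t = (α − φ + p/2) mod 2π = 3.538927 rad, q = (α − β − t + p) mod 2π = 3.249618 rad → L = 7.26·(3.538927 + 4.767454 + 3.249618) = 7.26·11.555999 = 83.896552 m
LRL: c = (6 − d² + 2cos(α−β) − 2d(sin α − sin β))/8 = -3.685022, |c| > 1 → infeasible
Shortest: RSR with L = 34.634432 m ≈ 34.6344 m
Convert RSR to answer units (arcs ×180/π): t = 1.155201·180/π = 66.1881°, p = ρ·p = 7.26·2.749492 = 19.9613 m, q = 0.865891·180/π = 49.6119°, L = 34.6344 m.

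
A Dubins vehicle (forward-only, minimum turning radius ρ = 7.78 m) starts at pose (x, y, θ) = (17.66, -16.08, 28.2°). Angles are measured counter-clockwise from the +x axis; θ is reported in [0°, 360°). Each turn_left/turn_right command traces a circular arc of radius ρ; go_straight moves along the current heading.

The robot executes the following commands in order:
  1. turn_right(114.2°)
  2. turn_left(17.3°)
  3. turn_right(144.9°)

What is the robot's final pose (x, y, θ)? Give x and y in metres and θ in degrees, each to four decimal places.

set_pose: (x, y, θ) = (17.6600, -16.0800, 28.2000°), ρ = 7.78
turn_right(114.2°): centre at ρ to the right, rotate −114.2° → (29.0975, -22.3938, -86.0000° ≡ 274.0000°)
turn_left(17.3°): centre at ρ to the left, rotate +17.3° → (29.6100, -24.6772, 291.3000°)
turn_right(144.9°): centre at ρ to the right, rotate −144.9° → (18.0560, -33.9834, 146.4000°)

(18.0560, -33.9834, 146.4000°)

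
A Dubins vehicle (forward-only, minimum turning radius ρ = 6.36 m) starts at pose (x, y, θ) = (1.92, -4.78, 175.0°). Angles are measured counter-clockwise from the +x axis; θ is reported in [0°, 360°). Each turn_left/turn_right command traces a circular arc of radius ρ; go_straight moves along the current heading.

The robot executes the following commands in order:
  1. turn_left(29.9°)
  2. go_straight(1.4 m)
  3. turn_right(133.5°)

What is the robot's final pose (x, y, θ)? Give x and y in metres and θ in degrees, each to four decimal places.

(-11.2876, 1.8609, 71.4000°)

set_pose: (x, y, θ) = (1.9200, -4.7800, 175.0000°), ρ = 6.36
turn_left(29.9°): centre at ρ to the left, rotate +29.9° → (-1.3121, -5.3470, 204.9000°)
go_straight(1.4): x += 1.4·cos θ, y += 1.4·sin θ → (-2.5820, -5.9364, 204.9000°)
turn_right(133.5°): centre at ρ to the right, rotate −133.5° → (-11.2876, 1.8609, 71.4000°)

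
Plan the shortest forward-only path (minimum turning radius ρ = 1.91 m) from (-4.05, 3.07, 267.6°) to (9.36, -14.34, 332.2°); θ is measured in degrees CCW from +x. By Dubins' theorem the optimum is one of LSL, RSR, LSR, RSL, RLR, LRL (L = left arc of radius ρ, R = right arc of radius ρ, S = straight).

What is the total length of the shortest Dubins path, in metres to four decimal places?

22.1084 m

Let ψ = atan2(Δy, Δx) = atan2(-17.41, 13.41) = -52.3948° be the start→goal bearing.
Normalize: d = |goal − start| / ρ = 21.975809/1.91 = 11.505659, α = (θ_start − ψ) mod 360° = 319.9948° = 5.584964 rad, β = (θ_goal − ψ) mod 360° = 24.5948° = 0.429261 rad.
Common terms: sin α = -0.642857, cos α = 0.765987, sin β = 0.416199, cos β = 0.909274, cos(α−β) = 0.428935, d² = 132.380198. Work in radians in the unit-radius frame; every candidate has L = ρ·(t + p + q).
LSL: p² = 2 + d² − 2cos(α−β) + 2d(sin α − sin β) = 109.152064; p = √p² = 10.447586; φ = atan2(cos β − cos α, d + sin α − sin β) = 0.013715 rad; t = (φ − α) mod 2π = 0.711937 rad, q = (β − φ) mod 2π = 0.415546 rad → L = 1.91·(0.711937 + 10.447586 + 0.415546) = 1.91·11.575069 = 22.108382 m
RSR: p² = 2 + d² − 2cos(α−β) + 2d(sin β − sin α) = 157.892592; p = √p² = 12.565532; φ = atan2(cos α − cos β, d − sin α + sin β) = -0.011403 rad; t = (α − φ) mod 2π = 5.596367 rad, q = (φ − β) mod 2π = 5.842521 rad → L = 1.91·(5.596367 + 12.565532 + 5.842521) = 1.91·24.004420 = 45.848442 m
LSR: p² = d² − 2 + 2cos(α−β) + 2d(sin α + sin β) = 126.022380; p = √p² = 11.225969; φ = atan2(−cos α − cos β, d + sin α + sin β) − atan2(−2, p) = 0.028857 rad; t = (φ − α) mod 2π = 0.727079 rad, q = (φ − β) mod 2π = 5.882782 rad → L = 1.91·(0.727079 + 11.225969 + 5.882782) = 1.91·17.835830 = 34.066435 m
RSL: p² = d² − 2 + 2cos(α−β) − 2d(sin α + sin β) = 136.453757; p = √p² = 11.681342; φ = atan2(cos α + cos β, d − sin α − sin β) − atan2(2, p) = -0.027738 rad; t = (α − φ) mod 2π = 5.612701 rad, q = (β − φ) mod 2π = 0.456999 rad → L = 1.91·(5.612701 + 11.681342 + 0.456999) = 1.91·17.751042 = 33.904490 m
RLR: c = (6 − d² + 2cos(α−β) + 2d(sin α − sin β))/8 = -18.736574, |c| > 1 → infeasible
LRL: c = (6 − d² + 2cos(α−β) − 2d(sin α − sin β))/8 = -12.644008, |c| > 1 → infeasible
Shortest: LSL with L = 22.108382 m ≈ 22.1084 m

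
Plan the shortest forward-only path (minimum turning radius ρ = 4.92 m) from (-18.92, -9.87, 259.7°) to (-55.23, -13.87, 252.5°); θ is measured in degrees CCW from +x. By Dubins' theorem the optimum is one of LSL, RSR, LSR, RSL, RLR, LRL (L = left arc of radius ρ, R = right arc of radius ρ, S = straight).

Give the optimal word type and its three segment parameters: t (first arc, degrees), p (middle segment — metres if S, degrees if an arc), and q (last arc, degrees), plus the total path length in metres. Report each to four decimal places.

Let ψ = atan2(Δy, Δx) = atan2(-4.00, -36.31) = -173.7135° be the start→goal bearing.
Normalize: d = |goal − start| / ρ = 36.529661/4.92 = 7.424728, α = (θ_start − ψ) mod 360° = 73.4135° = 1.281307 rad, β = (θ_goal − ψ) mod 360° = 66.2135° = 1.155644 rad.
Common terms: sin α = 0.958390, cos α = 0.285463, sin β = 0.915055, cos β = 0.403330, cos(α−β) = 0.992115, d² = 55.126582. Work in radians in the unit-radius frame; every candidate has L = ρ·(t + p + q).
LSL: p² = 2 + d² − 2cos(α−β) + 2d(sin α − sin β) = 55.785856; p = √p² = 7.468993; φ = atan2(cos β − cos α, d + sin α − sin β) = 0.015782 rad; t = (φ − α) mod 2π = 5.017659 rad, q = (β − φ) mod 2π = 1.139862 rad → L = 4.92·(5.017659 + 7.468993 + 1.139862) = 4.92·13.626515 = 67.042452 m
RSR: p² = 2 + d² − 2cos(α−β) + 2d(sin β − sin α) = 54.498850; p = √p² = 7.382334; φ = atan2(cos α − cos β, d − sin α + sin β) = -0.015967 rad; t = (α − φ) mod 2π = 1.297274 rad, q = (φ − β) mod 2π = 5.111575 rad → L = 4.92·(1.297274 + 7.382334 + 5.111575) = 4.92·13.791183 = 67.852619 m
LSR: p² = d² − 2 + 2cos(α−β) + 2d(sin α + sin β) = 82.930444; p = √p² = 9.106615; φ = atan2(−cos α − cos β, d + sin α + sin β) − atan2(−2, p) = 0.142245 rad; t = (φ − α) mod 2π = 5.144123 rad, q = (φ − β) mod 2π = 5.269787 rad → L = 4.92·(5.144123 + 9.106615 + 5.269787) = 4.92·19.520525 = 96.040985 m
RSL: p² = d² − 2 + 2cos(α−β) − 2d(sin α + sin β) = 27.291179; p = √p² = 5.224096; φ = atan2(cos α + cos β, d − sin α − sin β) − atan2(2, p) = -0.242180 rad; t = (α − φ) mod 2π = 1.523488 rad, q = (β − φ) mod 2π = 1.397824 rad → L = 4.92·(1.523488 + 5.224096 + 1.397824) = 4.92·8.145408 = 40.075406 m
RLR: c = (6 − d² + 2cos(α−β) + 2d(sin α − sin β))/8 = -5.812356, |c| > 1 → infeasible
LRL: c = (6 − d² + 2cos(α−β) − 2d(sin α − sin β))/8 = -5.973232, |c| > 1 → infeasible
Shortest: RSL with L = 40.075406 m ≈ 40.0754 m
Convert RSL to answer units (arcs ×180/π): t = 1.523488·180/π = 87.2894°, p = ρ·p = 4.92·5.224096 = 25.7026 m, q = 1.397824·180/π = 80.0894°, L = 40.0754 m.

RSL: t = 87.2894°, p = 25.7026 m, q = 80.0894°, L = 40.0754 m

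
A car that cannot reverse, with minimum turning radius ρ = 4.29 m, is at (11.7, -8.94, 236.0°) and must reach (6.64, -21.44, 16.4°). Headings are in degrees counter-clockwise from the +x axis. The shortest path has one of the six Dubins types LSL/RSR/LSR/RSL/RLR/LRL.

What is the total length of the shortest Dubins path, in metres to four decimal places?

22.1724 m

Let ψ = atan2(Δy, Δx) = atan2(-12.50, -5.06) = -112.0381° be the start→goal bearing.
Normalize: d = |goal − start| / ρ = 13.485311/4.29 = 3.143429, α = (θ_start − ψ) mod 360° = 348.0381° = 6.074411 rad, β = (θ_goal − ψ) mod 360° = 128.4381° = 2.241668 rad.
Common terms: sin α = -0.207261, cos α = 0.978286, sin β = 0.783280, cos β = -0.621669, cos(α−β) = -0.770513, d² = 9.881146. Work in radians in the unit-radius frame; every candidate has L = ρ·(t + p + q).
LSL: p² = 2 + d² − 2cos(α−β) + 2d(sin α − sin β) = 7.194779; p = √p² = 2.682309; φ = atan2(cos β − cos α, d + sin α − sin β) = -0.639113 rad; t = (φ − α) mod 2π = 5.852846 rad, q = (β − φ) mod 2π = 2.880781 rad → L = 4.29·(5.852846 + 2.682309 + 2.880781) = 4.29·11.415936 = 48.974366 m
RSR: p² = 2 + d² − 2cos(α−β) + 2d(sin β − sin α) = 19.649566; p = √p² = 4.432783; φ = atan2(cos α − cos β, d − sin α + sin β) = 0.369272 rad; t = (α − φ) mod 2π = 5.705139 rad, q = (φ − β) mod 2π = 4.410790 rad → L = 4.29·(5.705139 + 4.432783 + 4.410790) = 4.29·14.548711 = 62.413972 m
LSR: p² = d² − 2 + 2cos(α−β) + 2d(sin α + sin β) = 9.961470; p = √p² = 3.156180; φ = atan2(−cos α − cos β, d + sin α + sin β) − atan2(−2, p) = 0.469228 rad; t = (φ − α) mod 2π = 0.678003 rad, q = (φ − β) mod 2π = 4.510746 rad → L = 4.29·(0.678003 + 3.156180 + 4.510746) = 4.29·8.344928 = 35.799741 m
RSL: p² = d² − 2 + 2cos(α−β) − 2d(sin α + sin β) = 2.718770; p = √p² = 1.648869; φ = atan2(cos α + cos β, d − sin α − sin β) − atan2(2, p) = -0.743315 rad; t = (α − φ) mod 2π = 0.534540 rad, q = (β − φ) mod 2π = 2.984982 rad → L = 4.29·(0.534540 + 1.648869 + 2.984982) = 4.29·5.168391 = 22.172399 m
RLR: c = (6 − d² + 2cos(α−β) + 2d(sin α − sin β))/8 = -1.456196, |c| > 1 → infeasible
LRL: c = (6 − d² + 2cos(α−β) − 2d(sin α − sin β))/8 = 0.100653; p = 2π − arccos c = 4.813212 rad; φ = atan2(cos β − cos α, d + sin α − sin β) = -0.639113 rad; t = (φ − α + p/2) mod 2π = 1.976267 rad, q = (β − α − t + p) mod 2π = 5.287387 rad → L = 4.29·(1.976267 + 4.813212 + 5.287387) = 4.29·12.076867 = 51.809759 m
Shortest: RSL with L = 22.172399 m ≈ 22.1724 m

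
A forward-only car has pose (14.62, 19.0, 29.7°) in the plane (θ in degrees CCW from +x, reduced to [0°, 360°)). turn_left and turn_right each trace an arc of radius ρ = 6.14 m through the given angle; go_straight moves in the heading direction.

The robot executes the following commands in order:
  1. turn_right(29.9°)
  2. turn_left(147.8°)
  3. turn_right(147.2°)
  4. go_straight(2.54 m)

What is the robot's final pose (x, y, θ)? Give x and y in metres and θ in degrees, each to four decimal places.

(26.7820, 42.4725, 0.4000°)

set_pose: (x, y, θ) = (14.6200, 19.0000, 29.7000°), ρ = 6.14
turn_right(29.9°): centre at ρ to the right, rotate −29.9° → (17.6835, 19.8066, -0.2000° ≡ 359.8000°)
turn_left(147.8°): centre at ρ to the left, rotate +147.8° → (20.9950, 31.1307, 507.6000° ≡ 147.6000°)
turn_right(147.2°): centre at ρ to the right, rotate −147.2° → (24.2421, 42.4547, 0.4000°)
go_straight(2.54): x += 2.54·cos θ, y += 2.54·sin θ → (26.7820, 42.4725, 0.4000°)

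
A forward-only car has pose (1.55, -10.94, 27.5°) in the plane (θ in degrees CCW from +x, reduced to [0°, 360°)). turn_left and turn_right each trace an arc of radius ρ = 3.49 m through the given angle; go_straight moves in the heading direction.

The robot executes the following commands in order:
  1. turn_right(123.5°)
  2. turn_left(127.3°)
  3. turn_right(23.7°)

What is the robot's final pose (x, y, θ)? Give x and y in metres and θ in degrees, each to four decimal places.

set_pose: (x, y, θ) = (1.5500, -10.9400, 27.5000°), ρ = 3.49
turn_right(123.5°): centre at ρ to the right, rotate −123.5° → (6.6324, -14.4005, -96.0000° ≡ 264.0000°)
turn_left(127.3°): centre at ρ to the left, rotate +127.3° → (11.9164, -17.7473, 391.3000° ≡ 31.3000°)
turn_right(23.7°): centre at ρ to the right, rotate −23.7° → (13.2679, -17.2701, 7.6000°)

(13.2679, -17.2701, 7.6000°)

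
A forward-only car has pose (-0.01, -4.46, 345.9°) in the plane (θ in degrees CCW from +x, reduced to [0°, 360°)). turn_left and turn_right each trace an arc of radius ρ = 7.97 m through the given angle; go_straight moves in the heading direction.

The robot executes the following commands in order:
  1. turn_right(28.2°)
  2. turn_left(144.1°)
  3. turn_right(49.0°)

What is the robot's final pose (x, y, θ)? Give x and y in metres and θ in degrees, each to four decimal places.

set_pose: (x, y, θ) = (-0.0100, -4.4600, 345.9000°), ρ = 7.97
turn_right(28.2°): centre at ρ to the right, rotate −28.2° → (3.4123, -6.2950, 317.7000°)
turn_left(144.1°): centre at ρ to the left, rotate +144.1° → (16.5778, 1.2297, 461.8000° ≡ 101.8000°)
turn_right(49.0°): centre at ρ to the right, rotate −49.0° → (18.0310, 7.6782, 52.8000°)

(18.0310, 7.6782, 52.8000°)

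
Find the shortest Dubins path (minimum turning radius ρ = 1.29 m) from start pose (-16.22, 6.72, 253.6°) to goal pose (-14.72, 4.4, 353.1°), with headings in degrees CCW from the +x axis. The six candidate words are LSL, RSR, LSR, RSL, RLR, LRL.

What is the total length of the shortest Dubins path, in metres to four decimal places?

3.0340 m

Let ψ = atan2(Δy, Δx) = atan2(-2.32, 1.50) = -57.1152° be the start→goal bearing.
Normalize: d = |goal − start| / ρ = 2.762680/1.29 = 2.141612, α = (θ_start − ψ) mod 360° = 310.7152° = 5.423004 rad, β = (θ_goal − ψ) mod 360° = 50.2152° = 0.876421 rad.
Common terms: sin α = -0.757961, cos α = 0.652300, sin β = 0.768454, cos β = 0.639905, cos(α−β) = -0.165048, d² = 4.586503. Work in radians in the unit-radius frame; every candidate has L = ρ·(t + p + q).
LSL: p² = 2 + d² − 2cos(α−β) + 2d(sin α − sin β) = 0.378622; p = √p² = 0.615323; φ = atan2(cos β − cos α, d + sin α − sin β) = -0.020145 rad; t = (φ − α) mod 2π = 0.840036 rad, q = (β − φ) mod 2π = 0.896566 rad → L = 1.29·(0.840036 + 0.615323 + 0.896566) = 1.29·2.351925 = 3.033983 m
RSR: p² = 2 + d² − 2cos(α−β) + 2d(sin β − sin α) = 13.454575; p = √p² = 3.668048; φ = atan2(cos α − cos β, d − sin α + sin β) = 0.003379 rad; t = (α − φ) mod 2π = 5.419625 rad, q = (φ − β) mod 2π = 5.410143 rad → L = 1.29·(5.419625 + 3.668048 + 5.410143) = 1.29·14.497816 = 18.702182 m
LSR: p² = d² − 2 + 2cos(α−β) + 2d(sin α + sin β) = 2.301352; p = √p² = 1.517021; φ = atan2(−cos α − cos β, d + sin α + sin β) − atan2(−2, p) = 0.381129 rad; t = (φ − α) mod 2π = 1.241311 rad, q = (φ − β) mod 2π = 5.787893 rad → L = 1.29·(1.241311 + 1.517021 + 5.787893) = 1.29·8.546225 = 11.024630 m
RSL: p² = d² − 2 + 2cos(α−β) − 2d(sin α + sin β) = 2.211464; p = √p² = 1.487099; φ = atan2(cos α + cos β, d − sin α − sin β) − atan2(2, p) = -0.386360 rad; t = (α − φ) mod 2π = 5.809364 rad, q = (β − φ) mod 2π = 1.262782 rad → L = 1.29·(5.809364 + 1.487099 + 1.262782) = 1.29·8.559245 = 11.041426 m
RLR: c = (6 − d² + 2cos(α−β) + 2d(sin α − sin β))/8 = -0.681822; p = 2π − arccos c = 3.962139 rad; φ = atan2(cos α − cos β, d − sin α + sin β) = 0.003379 rad; t = (α − φ + p/2) mod 2π = 1.117509 rad, q = (α − β − t + p) mod 2π = 1.108027 rad → L = 1.29·(1.117509 + 3.962139 + 1.108027) = 1.29·6.187675 = 7.982100 m
LRL: c = (6 − d² + 2cos(α−β) − 2d(sin α − sin β))/8 = 0.952672; p = 2π − arccos c = 5.974298 rad; φ = atan2(cos β − cos α, d + sin α − sin β) = -0.020145 rad; t = (φ − α + p/2) mod 2π = 3.827185 rad, q = (β − α − t + p) mod 2π = 3.883715 rad → L = 1.29·(3.827185 + 5.974298 + 3.883715) = 1.29·13.685198 = 17.653905 m
Shortest: LSL with L = 3.033983 m ≈ 3.0340 m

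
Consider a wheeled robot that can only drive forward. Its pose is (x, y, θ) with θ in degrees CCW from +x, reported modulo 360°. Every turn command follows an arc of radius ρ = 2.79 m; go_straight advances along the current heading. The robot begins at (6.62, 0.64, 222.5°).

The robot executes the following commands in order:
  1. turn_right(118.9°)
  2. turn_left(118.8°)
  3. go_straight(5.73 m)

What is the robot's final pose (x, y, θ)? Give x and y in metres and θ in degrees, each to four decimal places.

set_pose: (x, y, θ) = (6.6200, 0.6400, 222.5000°), ρ = 2.79
turn_right(118.9°): centre at ρ to the right, rotate −118.9° → (2.0233, 2.0410, 103.6000°)
turn_left(118.8°): centre at ρ to the left, rotate +118.8° → (-2.5697, 3.4452, 222.4000°)
go_straight(5.73): x += 5.73·cos θ, y += 5.73·sin θ → (-6.8011, -0.4186, 222.4000°)

(-6.8011, -0.4186, 222.4000°)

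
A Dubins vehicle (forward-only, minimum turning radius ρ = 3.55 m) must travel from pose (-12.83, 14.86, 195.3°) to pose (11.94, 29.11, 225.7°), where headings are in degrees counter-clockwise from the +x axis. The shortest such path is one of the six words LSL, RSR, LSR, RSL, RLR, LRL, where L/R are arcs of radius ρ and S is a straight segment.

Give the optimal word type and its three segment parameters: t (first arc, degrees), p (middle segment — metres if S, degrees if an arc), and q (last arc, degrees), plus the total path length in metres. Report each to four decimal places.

RSR: t = 165.4295°, p = 26.7150 m, q = 164.1705°, L = 47.1368 m

Let ψ = atan2(Δy, Δx) = atan2(14.25, 24.77) = 29.9115° be the start→goal bearing.
Normalize: d = |goal − start| / ρ = 28.576483/3.55 = 8.049714, α = (θ_start − ψ) mod 360° = 165.3885° = 2.886574 rad, β = (θ_goal − ψ) mod 360° = 195.7885° = 3.417154 rad.
Common terms: sin α = 0.252264, cos α = -0.967659, sin β = -0.272087, cos β = -0.962273, cos(α−β) = 0.862514, d² = 64.797889. Work in radians in the unit-radius frame; every candidate has L = ρ·(t + p + q).
LSL: p² = 2 + d² − 2cos(α−β) + 2d(sin α − sin β) = 73.514608; p = √p² = 8.574066; φ = atan2(cos β − cos α, d + sin α − sin β) = 0.000628 rad; t = (φ − α) mod 2π = 3.397240 rad, q = (β − φ) mod 2π = 3.416526 rad → L = 3.55·(3.397240 + 8.574066 + 3.416526) = 3.55·15.387831 = 54.626801 m
RSR: p² = 2 + d² − 2cos(α−β) + 2d(sin β − sin α) = 56.631116; p = √p² = 7.525365; φ = atan2(cos α − cos β, d − sin α + sin β) = -0.000716 rad; t = (α − φ) mod 2π = 2.887290 rad, q = (φ − β) mod 2π = 2.865316 rad → L = 3.55·(2.887290 + 7.525365 + 2.865316) = 3.55·13.277970 = 47.136794 m
LSR: p² = d² − 2 + 2cos(α−β) + 2d(sin α + sin β) = 64.203771; p = √p² = 8.012726; φ = atan2(−cos α − cos β, d + sin α + sin β) − atan2(−2, p) = 0.480475 rad; t = (φ − α) mod 2π = 3.877086 rad, q = (φ − β) mod 2π = 3.346506 rad → L = 3.55·(3.877086 + 8.012726 + 3.346506) = 3.55·15.236318 = 54.088928 m
RSL: p² = d² − 2 + 2cos(α−β) − 2d(sin α + sin β) = 64.842062; p = √p² = 8.052457; φ = atan2(cos α + cos β, d − sin α − sin β) − atan2(2, p) = -0.478198 rad; t = (α − φ) mod 2π = 3.364772 rad, q = (β − φ) mod 2π = 3.895352 rad → L = 3.55·(3.364772 + 8.052457 + 3.895352) = 3.55·15.312581 = 54.359663 m
RLR: c = (6 − d² + 2cos(α−β) + 2d(sin α − sin β))/8 = -6.078890, |c| > 1 → infeasible
LRL: c = (6 − d² + 2cos(α−β) − 2d(sin α − sin β))/8 = -8.189326, |c| > 1 → infeasible
Shortest: RSR with L = 47.136794 m ≈ 47.1368 m
Convert RSR to answer units (arcs ×180/π): t = 2.887290·180/π = 165.4295°, p = ρ·p = 3.55·7.525365 = 26.7150 m, q = 2.865316·180/π = 164.1705°, L = 47.1368 m.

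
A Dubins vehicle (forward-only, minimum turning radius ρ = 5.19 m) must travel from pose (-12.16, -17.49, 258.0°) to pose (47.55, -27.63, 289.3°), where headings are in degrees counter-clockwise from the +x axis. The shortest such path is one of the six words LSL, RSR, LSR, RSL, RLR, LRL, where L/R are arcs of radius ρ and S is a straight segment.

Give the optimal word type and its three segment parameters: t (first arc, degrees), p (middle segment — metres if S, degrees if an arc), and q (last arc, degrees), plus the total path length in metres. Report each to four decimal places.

Let ψ = atan2(Δy, Δx) = atan2(-10.14, 59.71) = -9.6381° be the start→goal bearing.
Normalize: d = |goal − start| / ρ = 60.564872/5.19 = 11.669532, α = (θ_start − ψ) mod 360° = 267.6381° = 4.671165 rad, β = (θ_goal − ψ) mod 360° = 298.9381° = 5.217454 rad.
Common terms: sin α = -0.999150, cos α = -0.041212, sin β = -0.875143, cos β = 0.483864, cos(α−β) = 0.854459, d² = 136.177980. Work in radians in the unit-radius frame; every candidate has L = ρ·(t + p + q).
LSL: p² = 2 + d² − 2cos(α−β) + 2d(sin α − sin β) = 133.574851; p = √p² = 11.557459; φ = atan2(cos β − cos α, d + sin α − sin β) = 0.045447 rad; t = (φ − α) mod 2π = 1.657467 rad, q = (β − φ) mod 2π = 5.172006 rad → L = 5.19·(1.657467 + 11.557459 + 5.172006) = 5.19·18.386932 = 95.428177 m
RSR: p² = 2 + d² − 2cos(α−β) + 2d(sin β − sin α) = 139.363274; p = √p² = 11.805222; φ = atan2(cos α − cos β, d − sin α + sin β) = -0.044493 rad; t = (α − φ) mod 2π = 4.715658 rad, q = (φ − β) mod 2π = 1.021239 rad → L = 5.19·(4.715658 + 11.805222 + 1.021239) = 5.19·17.542120 = 91.043601 m
LSR: p² = d² − 2 + 2cos(α−β) + 2d(sin α + sin β) = 92.142637; p = √p² = 9.599096; φ = atan2(−cos α − cos β, d + sin α + sin β) − atan2(−2, p) = 0.160254 rad; t = (φ − α) mod 2π = 1.772274 rad, q = (φ − β) mod 2π = 1.225986 rad → L = 5.19·(1.772274 + 9.599096 + 1.225986) = 5.19·12.597356 = 65.380278 m
RSL: p² = d² − 2 + 2cos(α−β) − 2d(sin α + sin β) = 179.631159; p = √p² = 13.402655; φ = atan2(cos α + cos β, d − sin α − sin β) − atan2(2, p) = -0.115460 rad; t = (α − φ) mod 2π = 4.786625 rad, q = (β − φ) mod 2π = 5.332913 rad → L = 5.19·(4.786625 + 13.402655 + 5.332913) = 5.19·23.522193 = 122.080184 m
RLR: c = (6 − d² + 2cos(α−β) + 2d(sin α − sin β))/8 = -16.420409, |c| > 1 → infeasible
LRL: c = (6 − d² + 2cos(α−β) − 2d(sin α − sin β))/8 = -15.696856, |c| > 1 → infeasible
Shortest: LSR with L = 65.380278 m ≈ 65.3803 m
Convert LSR to answer units (arcs ×180/π): t = 1.772274·180/π = 101.5438°, p = ρ·p = 5.19·9.599096 = 49.8193 m, q = 1.225986·180/π = 70.2438°, L = 65.3803 m.

LSR: t = 101.5438°, p = 49.8193 m, q = 70.2438°, L = 65.3803 m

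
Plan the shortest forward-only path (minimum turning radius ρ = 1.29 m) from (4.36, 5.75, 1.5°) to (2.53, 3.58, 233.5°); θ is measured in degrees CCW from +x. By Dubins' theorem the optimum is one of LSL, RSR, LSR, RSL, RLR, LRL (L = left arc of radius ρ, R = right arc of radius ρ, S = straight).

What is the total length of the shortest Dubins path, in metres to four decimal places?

Let ψ = atan2(Δy, Δx) = atan2(-2.17, -1.83) = -130.1415° be the start→goal bearing.
Normalize: d = |goal − start| / ρ = 2.838626/1.29 = 2.200486, α = (θ_start − ψ) mod 360° = 131.6415° = 2.297578 rad, β = (θ_goal − ψ) mod 360° = 3.6415° = 0.063557 rad.
Common terms: sin α = 0.747317, cos α = -0.664468, sin β = 0.063514, cos β = 0.997981, cos(α−β) = -0.615661, d² = 4.842137. Work in radians in the unit-radius frame; every candidate has L = ρ·(t + p + q).
LSL: p² = 2 + d² − 2cos(α−β) + 2d(sin α − sin β) = 11.082855; p = √p² = 3.329092; φ = atan2(cos β − cos α, d + sin α − sin β) = 0.522872 rad; t = (φ − α) mod 2π = 4.508479 rad, q = (β − φ) mod 2π = 5.823871 rad → L = 1.29·(4.508479 + 3.329092 + 5.823871) = 1.29·13.661441 = 17.623259 m
RSR: p² = 2 + d² − 2cos(α−β) + 2d(sin β − sin α) = 5.064065; p = √p² = 2.250348; φ = atan2(cos α − cos β, d − sin α + sin β) = -0.831217 rad; t = (α − φ) mod 2π = 3.128795 rad, q = (φ − β) mod 2π = 5.388412 rad → L = 1.29·(3.128795 + 2.250348 + 5.388412) = 1.29·10.767554 = 13.890145 m
LSR: p² = d² − 2 + 2cos(α−β) + 2d(sin α + sin β) = 5.179256; p = √p² = 2.275798; φ = atan2(−cos α − cos β, d + sin α + sin β) − atan2(−2, p) = 0.610682 rad; t = (φ − α) mod 2π = 4.596289 rad, q = (φ − β) mod 2π = 0.547125 rad → L = 1.29·(4.596289 + 2.275798 + 0.547125) = 1.29·7.419212 = 9.570783 m
RSL: p² = d² − 2 + 2cos(α−β) − 2d(sin α + sin β) = -1.957628 < 0 → infeasible
RLR: c = (6 − d² + 2cos(α−β) + 2d(sin α − sin β))/8 = 0.366992; p = 2π − arccos c = 5.088162 rad; φ = atan2(cos α − cos β, d − sin α + sin β) = -0.831217 rad; t = (α − φ + p/2) mod 2π = 5.672876 rad, q = (α − β − t + p) mod 2π = 1.649307 rad → L = 1.29·(5.672876 + 5.088162 + 1.649307) = 1.29·12.410346 = 16.009346 m
LRL: c = (6 − d² + 2cos(α−β) − 2d(sin α − sin β))/8 = -0.385357; p = 2π − arccos c = 4.316794 rad; φ = atan2(cos β − cos α, d + sin α − sin β) = 0.522872 rad; t = (φ − α + p/2) mod 2π = 0.383691 rad, q = (β − α − t + p) mod 2π = 1.699082 rad → L = 1.29·(0.383691 + 4.316794 + 1.699082) = 1.29·6.399567 = 8.255442 m
Shortest: LRL with L = 8.255442 m ≈ 8.2554 m

8.2554 m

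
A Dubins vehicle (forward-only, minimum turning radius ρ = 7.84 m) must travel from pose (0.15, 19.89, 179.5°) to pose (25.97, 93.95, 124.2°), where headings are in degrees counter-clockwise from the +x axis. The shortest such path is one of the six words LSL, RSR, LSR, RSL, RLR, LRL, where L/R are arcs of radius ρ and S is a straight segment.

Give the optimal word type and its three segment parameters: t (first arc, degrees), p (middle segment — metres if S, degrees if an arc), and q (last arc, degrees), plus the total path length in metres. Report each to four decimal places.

RSL: t = 120.8271°, p = 62.8194 m, q = 65.5271°, L = 88.3190 m

Let ψ = atan2(Δy, Δx) = atan2(74.06, 25.82) = 70.7796° be the start→goal bearing.
Normalize: d = |goal − start| / ρ = 78.431856/7.84 = 10.004063, α = (θ_start − ψ) mod 360° = 108.7204° = 1.897529 rad, β = (θ_goal − ψ) mod 360° = 53.4204° = 0.932362 rad.
Common terms: sin α = 0.947096, cos α = -0.320950, sin β = 0.803030, cos β = 0.595939, cos(α−β) = 0.569280, d² = 100.081281. Work in radians in the unit-radius frame; every candidate has L = ρ·(t + p + q).
LSL: p² = 2 + d² − 2cos(α−β) + 2d(sin α − sin β) = 103.825218; p = √p² = 10.189466; φ = atan2(cos β − cos α, d + sin α − sin β) = 0.090106 rad; t = (φ − α) mod 2π = 4.475762 rad, q = (β − φ) mod 2π = 0.842256 rad → L = 7.84·(4.475762 + 10.189466 + 0.842256) = 7.84·15.507484 = 121.578677 m
RSR: p² = 2 + d² − 2cos(α−β) + 2d(sin β − sin α) = 98.060226; p = √p² = 9.902536; φ = atan2(cos α − cos β, d − sin α + sin β) = -0.092724 rad; t = (α − φ) mod 2π = 1.990253 rad, q = (φ − β) mod 2π = 5.258099 rad → L = 7.84·(1.990253 + 9.902536 + 5.258099) = 7.84·17.150889 = 134.462968 m
LSR: p² = d² − 2 + 2cos(α−β) + 2d(sin α + sin β) = 134.236579; p = √p² = 11.586051; φ = atan2(−cos α − cos β, d + sin α + sin β) − atan2(−2, p) = 0.147546 rad; t = (φ − α) mod 2π = 4.533202 rad, q = (φ − β) mod 2π = 5.498369 rad → L = 7.84·(4.533202 + 11.586051 + 5.498369) = 7.84·21.617623 = 169.482163 m
RSL: p² = d² − 2 + 2cos(α−β) − 2d(sin α + sin β) = 64.203102; p = √p² = 8.012684; φ = atan2(cos α + cos β, d − sin α − sin β) − atan2(2, p) = -0.211302 rad; t = (α − φ) mod 2π = 2.108831 rad, q = (β − φ) mod 2π = 1.143664 rad → L = 7.84·(2.108831 + 8.012684 + 1.143664) = 7.84·11.265180 = 88.319009 m
RLR: c = (6 − d² + 2cos(α−β) + 2d(sin α − sin β))/8 = -11.257528, |c| > 1 → infeasible
LRL: c = (6 − d² + 2cos(α−β) − 2d(sin α − sin β))/8 = -11.978152, |c| > 1 → infeasible
Shortest: RSL with L = 88.319009 m ≈ 88.3190 m
Convert RSL to answer units (arcs ×180/π): t = 2.108831·180/π = 120.8271°, p = ρ·p = 7.84·8.012684 = 62.8194 m, q = 1.143664·180/π = 65.5271°, L = 88.3190 m.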